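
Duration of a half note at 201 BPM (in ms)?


Working:
One quarter-note beat = 60000 / BPM = 60000 / 201 ms
Half note = 2 × quarter note
Duration = 2 × 60000 / 201 = 120000 / 201
= 597.0 ms


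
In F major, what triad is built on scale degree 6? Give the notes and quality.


Let's work it out.
F major scale: F G A Bb C D E
Diatonic triad on degree 6 stacks scale notes 6, 1, 3: D F A
D→F = 3 semitones; D→A = 7 semitones → minor triad
= D F A (minor)


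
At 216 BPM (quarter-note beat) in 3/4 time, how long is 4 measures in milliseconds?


Step by step:
Quarter-note beat duration = 60000 / 216 ms
Beats per measure (3/4) = 3
One measure = 3 × 60000 / 216 = 180000 / 216 ms
4 measures = 4 × 180000 / 216 = 720000 / 216
= 3333.3 ms


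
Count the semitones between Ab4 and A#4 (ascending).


Let's work it out.
Absolute semitone position = octave×12 + chromatic position
Ab4: 4×12 + 8 = 56
A#4: 4×12 + 10 = 58
Difference = 58 - 56 = 2
= 2 semitones


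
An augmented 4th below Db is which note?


Solution.
A 4th spans 4 letter names, so from D we land on A
An augmented 4th = 6 semitones below Db
Spell A at that pitch: Abb
= Abb


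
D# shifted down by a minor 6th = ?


Solution.
minor 6th: 6 letter names, 8 semitones
Letter: D - 5 → F
Pitch: D# - 8 semitones, spelled as an F → F##
= F##


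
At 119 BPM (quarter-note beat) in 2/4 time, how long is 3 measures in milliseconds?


Working:
Quarter-note beat duration = 60000 / 119 ms
Beats per measure (2/4) = 2
One measure = 2 × 60000 / 119 = 120000 / 119 ms
3 measures = 3 × 120000 / 119 = 360000 / 119
= 3025.2 ms


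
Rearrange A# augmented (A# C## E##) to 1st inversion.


Let's work it out.
Root position: A# C## E##
1st inversion: move root up an octave
Bass note: C##
Notes (bottom to top) = C## E## A#


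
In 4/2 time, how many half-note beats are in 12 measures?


Reasoning:
Time signature 4/2: the bottom number 2 means the half note gets one count
The top number 4 means 4 half-note beats per measure
Total = 4 × 12 measures
= 48 half-note beats


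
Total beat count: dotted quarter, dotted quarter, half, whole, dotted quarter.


Step by step:
Beat values:
  dotted quarter = 1.5 beats
  dotted quarter = 1.5 beats
  half = 2 beats
  whole = 4 beats
  dotted quarter = 1.5 beats
Sum = 1.5 + 1.5 + 2 + 4 + 1.5
= 10.5 beats


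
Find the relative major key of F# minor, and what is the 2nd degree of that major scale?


Working:
The relative major shares the key signature and is a minor 3rd above the minor tonic
A minor 3rd above F# is A
→ relative major of F# minor is A major
A major scale: A B C# D E F# G#
= A major; 2nd degree = B


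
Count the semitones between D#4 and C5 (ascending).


Step by step:
Absolute semitone position = octave×12 + chromatic position
D#4: 4×12 + 3 = 51
C5: 5×12 + 0 = 60
Difference = 60 - 51 = 9
= 9 semitones


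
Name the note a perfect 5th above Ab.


A 5th spans 5 letter names, so from A we land on E
A perfect 5th = 7 semitones above Ab
Spell E at that pitch: Eb
= Eb


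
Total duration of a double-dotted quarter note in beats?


Reasoning:
Base quarter note = 1 beat
Dot 1 adds half the previous value: +1/2
Dot 2 adds half the previous value: +1/4
One double-dotted quarter = 1 + 1/2 + 1/4 = 7/4
= 7/4 beats


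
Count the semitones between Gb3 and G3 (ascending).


Step by step:
Absolute semitone position = octave×12 + chromatic position
Gb3: 3×12 + 6 = 42
G3: 3×12 + 7 = 43
Difference = 43 - 42 = 1
= 1 semitone


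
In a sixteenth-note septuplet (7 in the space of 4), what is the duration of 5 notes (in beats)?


Let's work it out.
Septuplet: 7 notes occupy the space of 4 sixteenth notes
Space = 4 × 1/4 = 1 beat
Each septuplet note = 1 / 7 = 1/7 beats
5 notes = 5 × 1/7 = 5/7
= 5/7 beats


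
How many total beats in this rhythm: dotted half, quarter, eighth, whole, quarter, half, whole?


Let's work it out.
Beat values:
  dotted half = 3 beats
  quarter = 1 beat
  eighth = 0.5 beats
  whole = 4 beats
  quarter = 1 beat
  half = 2 beats
  whole = 4 beats
Sum = 3 + 1 + 0.5 + 4 + 1 + 2 + 4
= 15.5 beats


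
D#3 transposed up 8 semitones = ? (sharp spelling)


Let's work it out.
D#3: chromatic position 3 in octave 3 → absolute = 3×12 + 3 = 39
Transpose up 8: 39 + 8 = 47
47 = 3×12 + 11 → B in octave 3
Result = B3


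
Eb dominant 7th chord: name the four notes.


Step by step:
Dominant 7th chord = root + major 3rd + perfect 5th + minor 7th
Seventh chords stack in thirds, so the letter names are E-G-B-D
Root: Eb
Major 3rd above Eb: G
Perfect 5th above Eb: Bb
Minor 7th above Eb: Db
Chord = Eb G Bb Db


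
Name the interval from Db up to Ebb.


Working:
Letter names: D → E spans 2 letter names → a 2nd
Semitones: Db → Ebb = 1 half-step
A 2nd of 1 semitone is a minor 2nd
= minor 2nd


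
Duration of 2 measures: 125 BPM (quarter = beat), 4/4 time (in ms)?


Step by step:
Quarter-note beat duration = 60000 / 125 ms
Beats per measure (4/4) = 4
One measure = 4 × 60000 / 125 = 240000 / 125 ms
2 measures = 2 × 240000 / 125 = 480000 / 125
= 3840.0 ms


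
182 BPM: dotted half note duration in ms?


Reasoning:
One quarter-note beat = 60000 / BPM = 60000 / 182 ms
Dotted half note = 3 × quarter note
Duration = 3 × 60000 / 182 = 180000 / 182
= 989.0 ms


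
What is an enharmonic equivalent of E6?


Let's work it out.
Enharmonic notes sound the same pitch but are spelled with different letter names
E and Fb name the same pitch class
= Fb6


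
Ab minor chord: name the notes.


Reasoning:
Minor triad = root + minor 3rd (3 semitones) + perfect 5th (7 semitones)
A triad on Ab stacks thirds, so the chord tones use letter names A-C-E
Root: Ab
Minor 3rd above Ab: Cb
Perfect 5th above Ab: Eb
Chord = Ab Cb Eb


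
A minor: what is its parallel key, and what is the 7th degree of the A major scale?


Working:
Parallel keys share the same tonic but differ in mode
A minor → parallel is A major
A major scale: A B C# D E F# G#
= A major; 7th degree = G#


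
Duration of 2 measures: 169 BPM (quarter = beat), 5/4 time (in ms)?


Reasoning:
Quarter-note beat duration = 60000 / 169 ms
Beats per measure (5/4) = 5
One measure = 5 × 60000 / 169 = 300000 / 169 ms
2 measures = 2 × 300000 / 169 = 600000 / 169
= 3550.3 ms


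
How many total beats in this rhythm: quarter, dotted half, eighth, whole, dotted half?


Beat values:
  quarter = 1 beat
  dotted half = 3 beats
  eighth = 0.5 beats
  whole = 4 beats
  dotted half = 3 beats
Sum = 1 + 3 + 0.5 + 4 + 3
= 11.5 beats


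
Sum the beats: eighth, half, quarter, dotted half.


Beat values:
  eighth = 0.5 beats
  half = 2 beats
  quarter = 1 beat
  dotted half = 3 beats
Sum = 0.5 + 2 + 1 + 3
= 6.5 beats


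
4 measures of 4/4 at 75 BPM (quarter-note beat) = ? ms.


Quarter-note beat duration = 60000 / 75 ms
Beats per measure (4/4) = 4
One measure = 4 × 60000 / 75 = 240000 / 75 ms
4 measures = 4 × 240000 / 75 = 960000 / 75
= 12800.0 ms


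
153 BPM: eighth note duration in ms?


Reasoning:
One quarter-note beat = 60000 / BPM = 60000 / 153 ms
Eighth note = 1/2 × quarter note
Duration = 1/2 × 60000 / 153 = 30000 / 153
= 196.1 ms


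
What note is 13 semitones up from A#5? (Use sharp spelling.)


A#5: chromatic position 10 in octave 5 → absolute = 5×12 + 10 = 70
Transpose up 13: 70 + 13 = 83
83 = 6×12 + 11 → B in octave 6
Result = B6


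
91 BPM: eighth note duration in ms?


Working:
One quarter-note beat = 60000 / BPM = 60000 / 91 ms
Eighth note = 1/2 × quarter note
Duration = 1/2 × 60000 / 91 = 30000 / 91
= 329.7 ms


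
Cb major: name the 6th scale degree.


Working:
Major scale pattern: W-W-H-W-W-W-H (2-2-1-2-2-2-1 semitones)
Starting from Cb:
  Cb + 2 semitones → Db
  Db + 2 semitones → Eb
  Eb + 1 semitone → Fb
  Fb + 2 semitones → Gb
  Gb + 2 semitones → Ab
  Ab + 2 semitones → Bb
  Bb + 1 semitone → Cb
Scale: Cb Db Eb Fb Gb Ab Bb
Degree 6 = Ab


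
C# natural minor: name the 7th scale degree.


Let's work it out.
Natural minor scale pattern: W-H-W-W-H-W-W (2-1-2-2-1-2-2 semitones)
Starting from C#:
  C# + 2 semitones → D#
  D# + 1 semitone → E
  E + 2 semitones → F#
  F# + 2 semitones → G#
  G# + 1 semitone → A
  A + 2 semitones → B
  B + 2 semitones → C#
Scale: C# D# E F# G# A B
Degree 7 = B


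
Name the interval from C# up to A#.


Letter names: C → A spans 6 letter names → a 6th
Semitones: C# → A# = 9 half-steps
A 6th of 9 semitones is a major 6th
= major 6th


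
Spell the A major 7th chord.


Step by step:
Major 7th chord = root + major 3rd + perfect 5th + major 7th
Seventh chords stack in thirds, so the letter names are A-C-E-G
Root: A
Major 3rd above A: C#
Perfect 5th above A: E
Major 7th above A: G#
Chord = A C# E G#


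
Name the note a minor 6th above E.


Reasoning:
A 6th spans 6 letter names, so from E we land on C
A minor 6th = 8 semitones above E
Spell C at that pitch: C
= C


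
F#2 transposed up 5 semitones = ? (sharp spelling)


Step by step:
F#2: chromatic position 6 in octave 2 → absolute = 2×12 + 6 = 30
Transpose up 5: 30 + 5 = 35
35 = 2×12 + 11 → B in octave 2
Result = B2


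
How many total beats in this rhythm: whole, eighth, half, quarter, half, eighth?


Beat values:
  whole = 4 beats
  eighth = 0.5 beats
  half = 2 beats
  quarter = 1 beat
  half = 2 beats
  eighth = 0.5 beats
Sum = 4 + 0.5 + 2 + 1 + 2 + 0.5
= 10 beats


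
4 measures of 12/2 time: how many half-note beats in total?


Working:
Time signature 12/2: the bottom number 2 means the half note gets one count
The top number 12 means 12 half-note beats per measure
Total = 12 × 4 measures
= 48 half-note beats


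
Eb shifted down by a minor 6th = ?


Solution.
minor 6th: 6 letter names, 8 semitones
Letter: E - 5 → G
Pitch: Eb - 8 semitones, spelled as a G → G
= G


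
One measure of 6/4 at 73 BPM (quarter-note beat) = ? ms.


Working:
Quarter-note beat duration = 60000 / 73 ms
Beats per measure (6/4) = 6
One measure = 6 × 60000 / 73 = 360000 / 73 ms
= 4931.5 ms


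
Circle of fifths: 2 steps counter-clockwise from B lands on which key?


Each counter-clockwise step moves down a perfect 5th (= up a perfect 4th)
From B: B → E → A
= A


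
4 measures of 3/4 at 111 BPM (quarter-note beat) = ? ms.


Quarter-note beat duration = 60000 / 111 ms
Beats per measure (3/4) = 3
One measure = 3 × 60000 / 111 = 180000 / 111 ms
4 measures = 4 × 180000 / 111 = 720000 / 111
= 6486.5 ms


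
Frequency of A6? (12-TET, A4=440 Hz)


Working:
f = 440 × 2^(n/12) where n = semitones from A4
A6: 24 semitones from A4
f = 440 × 2^(24/12)
f = 1760.00 Hz


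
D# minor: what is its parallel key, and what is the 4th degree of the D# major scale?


Working:
Parallel keys share the same tonic but differ in mode
D# minor → parallel is D# major
D# major scale: D# E# F## G# A# B# C##
= D# major; 4th degree = G#


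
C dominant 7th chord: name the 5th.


Solution.
Dominant 7th chord = root + major 3rd + perfect 5th + minor 7th
Seventh chords stack in thirds, so the letter names are C-E-G-B
Root: C
Major 3rd above C: E
Perfect 5th above C: G
Minor 7th above C: Bb
The 5th = G


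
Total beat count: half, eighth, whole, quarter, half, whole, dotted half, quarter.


Beat values:
  half = 2 beats
  eighth = 0.5 beats
  whole = 4 beats
  quarter = 1 beat
  half = 2 beats
  whole = 4 beats
  dotted half = 3 beats
  quarter = 1 beat
Sum = 2 + 0.5 + 4 + 1 + 2 + 4 + 3 + 1
= 17.5 beats


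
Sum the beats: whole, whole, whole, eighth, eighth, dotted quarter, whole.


Reasoning:
Beat values:
  whole = 4 beats
  whole = 4 beats
  whole = 4 beats
  eighth = 0.5 beats
  eighth = 0.5 beats
  dotted quarter = 1.5 beats
  whole = 4 beats
Sum = 4 + 4 + 4 + 0.5 + 0.5 + 1.5 + 4
= 18.5 beats


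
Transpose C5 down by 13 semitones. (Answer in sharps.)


C5: chromatic position 0 in octave 5 → absolute = 5×12 + 0 = 60
Transpose down 13: 60 - 13 = 47
47 = 3×12 + 11 → B in octave 3
Result = B3


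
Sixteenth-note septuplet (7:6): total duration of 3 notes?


Let's work it out.
Septuplet: 7 notes occupy the space of 6 sixteenth notes
Space = 6 × 1/4 = 3/2 beats
Each septuplet note = 3/2 / 7 = 3/14 beats
3 notes = 3 × 3/14 = 9/14
= 9/14 beats


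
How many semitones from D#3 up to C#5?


Absolute semitone position = octave×12 + chromatic position
D#3: 3×12 + 3 = 39
C#5: 5×12 + 1 = 61
Difference = 61 - 39 = 22
= 22 semitones


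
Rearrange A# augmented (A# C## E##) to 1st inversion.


Working:
Root position: A# C## E##
1st inversion: move root up an octave
Bass note: C##
Notes (bottom to top) = C## E## A#


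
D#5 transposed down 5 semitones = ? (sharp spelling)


Let's work it out.
D#5: chromatic position 3 in octave 5 → absolute = 5×12 + 3 = 63
Transpose down 5: 63 - 5 = 58
58 = 4×12 + 10 → A# in octave 4
Result = A#4


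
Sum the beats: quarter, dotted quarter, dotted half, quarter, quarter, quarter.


Reasoning:
Beat values:
  quarter = 1 beat
  dotted quarter = 1.5 beats
  dotted half = 3 beats
  quarter = 1 beat
  quarter = 1 beat
  quarter = 1 beat
Sum = 1 + 1.5 + 3 + 1 + 1 + 1
= 8.5 beats


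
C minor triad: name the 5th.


Reasoning:
Minor triad = root + minor 3rd (3 semitones) + perfect 5th (7 semitones)
A triad on C stacks thirds, so the chord tones use letter names C-E-G
Root: C
Minor 3rd above C: Eb
Perfect 5th above C: G
The 5th = G


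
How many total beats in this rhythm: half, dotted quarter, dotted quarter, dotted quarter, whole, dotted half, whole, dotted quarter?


Working:
Beat values:
  half = 2 beats
  dotted quarter = 1.5 beats
  dotted quarter = 1.5 beats
  dotted quarter = 1.5 beats
  whole = 4 beats
  dotted half = 3 beats
  whole = 4 beats
  dotted quarter = 1.5 beats
Sum = 2 + 1.5 + 1.5 + 1.5 + 4 + 3 + 4 + 1.5
= 19 beats


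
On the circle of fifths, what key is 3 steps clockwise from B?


Step by step:
Each clockwise step on the circle of fifths moves up a perfect 5th
From B: B → F#/Gb → Db → Ab
= Ab


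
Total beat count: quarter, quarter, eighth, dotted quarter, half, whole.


Let's work it out.
Beat values:
  quarter = 1 beat
  quarter = 1 beat
  eighth = 0.5 beats
  dotted quarter = 1.5 beats
  half = 2 beats
  whole = 4 beats
Sum = 1 + 1 + 0.5 + 1.5 + 2 + 4
= 10 beats


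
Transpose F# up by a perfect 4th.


Working:
perfect 4th: 4 letter names, 5 semitones
Letter: F + 3 → B
Pitch: F# + 5 semitones, spelled as a B → B
= B


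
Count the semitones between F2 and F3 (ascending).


Absolute semitone position = octave×12 + chromatic position
F2: 2×12 + 5 = 29
F3: 3×12 + 5 = 41
Difference = 41 - 29 = 12
= 12 semitones


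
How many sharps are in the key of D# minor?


Step by step:
Sharp minor keys follow the circle of fifths: A(0), E(1), B(2), F#(3), C#(4), G#(5), D#(6), A#(7)
D# minor has 6 sharps
Order of sharps: F# C# G# D# A# E# B# → first 6: F#, C#, G#, D#, A#, E#
= 6 sharps


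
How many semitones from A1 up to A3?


Solution.
Absolute semitone position = octave×12 + chromatic position
A1: 1×12 + 9 = 21
A3: 3×12 + 9 = 45
Difference = 45 - 21 = 24
= 24 semitones


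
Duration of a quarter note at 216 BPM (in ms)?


Step by step:
One quarter-note beat = 60000 / BPM = 60000 / 216 ms
Duration = 60000 / 216
= 277.8 ms


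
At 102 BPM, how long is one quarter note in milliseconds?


Step by step:
One quarter-note beat = 60000 / BPM = 60000 / 102 ms
Duration = 60000 / 102
= 588.2 ms


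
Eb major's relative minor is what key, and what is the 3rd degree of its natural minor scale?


Step by step:
The relative minor shares the major's key signature and starts on its 6th degree
6th degree = a major 6th above the tonic; a major 6th above Eb is C
→ relative minor of Eb major is C minor
C natural minor scale: C D Eb F G Ab Bb
= C minor; 3rd degree = Eb


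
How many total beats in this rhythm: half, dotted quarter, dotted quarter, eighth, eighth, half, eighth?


Beat values:
  half = 2 beats
  dotted quarter = 1.5 beats
  dotted quarter = 1.5 beats
  eighth = 0.5 beats
  eighth = 0.5 beats
  half = 2 beats
  eighth = 0.5 beats
Sum = 2 + 1.5 + 1.5 + 0.5 + 0.5 + 2 + 0.5
= 8.5 beats


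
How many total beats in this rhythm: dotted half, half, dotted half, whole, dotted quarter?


Let's work it out.
Beat values:
  dotted half = 3 beats
  half = 2 beats
  dotted half = 3 beats
  whole = 4 beats
  dotted quarter = 1.5 beats
Sum = 3 + 2 + 3 + 4 + 1.5
= 13.5 beats


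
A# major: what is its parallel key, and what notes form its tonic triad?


Parallel keys share the same tonic but differ in mode
A# major → parallel is A# minor
Tonic triad of A# minor = A# C# E#
= A# minor; triad = A# C# E#


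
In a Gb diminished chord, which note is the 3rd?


Diminished triad = root + minor 3rd (3 semitones) + diminished 5th (6 semitones)
A triad on Gb stacks thirds, so the chord tones use letter names G-B-D
Root: Gb
Minor 3rd above Gb: Bbb
Diminished 5th above Gb: Dbb
The 3rd = Bbb


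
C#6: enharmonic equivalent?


Enharmonic notes sound the same pitch but are spelled with different letter names
C# and Db name the same pitch class
= Db6


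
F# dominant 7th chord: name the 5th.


Working:
Dominant 7th chord = root + major 3rd + perfect 5th + minor 7th
Seventh chords stack in thirds, so the letter names are F-A-C-E
Root: F#
Major 3rd above F#: A#
Perfect 5th above F#: C#
Minor 7th above F#: E
The 5th = C#


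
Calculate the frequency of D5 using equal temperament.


f = 440 × 2^(n/12) where n = semitones from A4
D5: 5 semitones from A4
f = 440 × 2^(5/12)
f = 587.33 Hz


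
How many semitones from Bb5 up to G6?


Step by step:
Absolute semitone position = octave×12 + chromatic position
Bb5: 5×12 + 10 = 70
G6: 6×12 + 7 = 79
Difference = 79 - 70 = 9
= 9 semitones


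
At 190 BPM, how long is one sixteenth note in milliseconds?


Solution.
One quarter-note beat = 60000 / BPM = 60000 / 190 ms
Sixteenth note = 1/4 × quarter note
Duration = 1/4 × 60000 / 190 = 15000 / 190
= 78.9 ms


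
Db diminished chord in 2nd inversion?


Let's work it out.
Root position: Db Fb Abb
2nd inversion: move root and 3rd up an octave
Bass note: Abb
Notes (bottom to top) = Abb Db Fb


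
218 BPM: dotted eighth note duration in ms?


Working:
One quarter-note beat = 60000 / BPM = 60000 / 218 ms
Dotted eighth note = 3/4 × quarter note
Duration = 3/4 × 60000 / 218 = 45000 / 218
= 206.4 ms


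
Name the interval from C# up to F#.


Letter names: C → F spans 4 letter names → a 4th
Semitones: C# → F# = 5 half-steps
A 4th of 5 semitones is a perfect 4th
= perfect 4th


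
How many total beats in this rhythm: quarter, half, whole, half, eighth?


Beat values:
  quarter = 1 beat
  half = 2 beats
  whole = 4 beats
  half = 2 beats
  eighth = 0.5 beats
Sum = 1 + 2 + 4 + 2 + 0.5
= 9.5 beats


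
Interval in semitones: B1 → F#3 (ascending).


Let's work it out.
Absolute semitone position = octave×12 + chromatic position
B1: 1×12 + 11 = 23
F#3: 3×12 + 6 = 42
Difference = 42 - 23 = 19
= 19 semitones


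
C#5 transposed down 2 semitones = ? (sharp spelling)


Let's work it out.
C#5: chromatic position 1 in octave 5 → absolute = 5×12 + 1 = 61
Transpose down 2: 61 - 2 = 59
59 = 4×12 + 11 → B in octave 4
Result = B4


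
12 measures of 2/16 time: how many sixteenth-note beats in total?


Step by step:
Time signature 2/16: the bottom number 16 means the sixteenth note gets one count
The top number 2 means 2 sixteenth-note beats per measure
Total = 2 × 12 measures
= 24 sixteenth-note beats


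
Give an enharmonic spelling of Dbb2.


Step by step:
Enharmonic notes sound the same pitch but are spelled with different letter names
Dbb and C name the same pitch class
= C2


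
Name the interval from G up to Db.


Letter names: G → D spans 5 letter names → a 5th
Semitones: G → Db = 6 half-steps
A 5th of 6 semitones is a diminished 5th
= diminished 5th


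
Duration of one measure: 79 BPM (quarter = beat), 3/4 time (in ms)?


Quarter-note beat duration = 60000 / 79 ms
Beats per measure (3/4) = 3
One measure = 3 × 60000 / 79 = 180000 / 79 ms
= 2278.5 ms


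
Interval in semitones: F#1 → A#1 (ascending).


Solution.
Absolute semitone position = octave×12 + chromatic position
F#1: 1×12 + 6 = 18
A#1: 1×12 + 10 = 22
Difference = 22 - 18 = 4
= 4 semitones


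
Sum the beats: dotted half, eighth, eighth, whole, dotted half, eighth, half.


Step by step:
Beat values:
  dotted half = 3 beats
  eighth = 0.5 beats
  eighth = 0.5 beats
  whole = 4 beats
  dotted half = 3 beats
  eighth = 0.5 beats
  half = 2 beats
Sum = 3 + 0.5 + 0.5 + 4 + 3 + 0.5 + 2
= 13.5 beats


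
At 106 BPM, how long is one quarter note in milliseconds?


Solution.
One quarter-note beat = 60000 / BPM = 60000 / 106 ms
Duration = 60000 / 106
= 566.0 ms


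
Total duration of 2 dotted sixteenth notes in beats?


Solution.
Base sixteenth note = 1/4 beats
Dot 1 adds half the previous value: +1/8
One dotted sixteenth = 1/4 + 1/8 = 3/8
2 of them = 2 × 3/8 = 3/4
= 3/4 beats


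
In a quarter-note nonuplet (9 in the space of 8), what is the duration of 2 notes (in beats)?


Working:
Nonuplet: 9 notes occupy the space of 8 quarter notes
Space = 8 × 1 = 8 beats
Each nonuplet note = 8 / 9 = 8/9 beats
2 notes = 2 × 8/9 = 16/9
= 16/9 beats


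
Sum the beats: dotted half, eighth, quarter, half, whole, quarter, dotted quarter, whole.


Beat values:
  dotted half = 3 beats
  eighth = 0.5 beats
  quarter = 1 beat
  half = 2 beats
  whole = 4 beats
  quarter = 1 beat
  dotted quarter = 1.5 beats
  whole = 4 beats
Sum = 3 + 0.5 + 1 + 2 + 4 + 1 + 1.5 + 4
= 17 beats


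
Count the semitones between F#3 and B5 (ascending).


Working:
Absolute semitone position = octave×12 + chromatic position
F#3: 3×12 + 6 = 42
B5: 5×12 + 11 = 71
Difference = 71 - 42 = 29
= 29 semitones


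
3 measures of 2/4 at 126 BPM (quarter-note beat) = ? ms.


Quarter-note beat duration = 60000 / 126 ms
Beats per measure (2/4) = 2
One measure = 2 × 60000 / 126 = 120000 / 126 ms
3 measures = 3 × 120000 / 126 = 360000 / 126
= 2857.1 ms


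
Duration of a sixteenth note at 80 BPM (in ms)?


Working:
One quarter-note beat = 60000 / BPM = 60000 / 80 ms
Sixteenth note = 1/4 × quarter note
Duration = 1/4 × 60000 / 80 = 15000 / 80
= 187.5 ms


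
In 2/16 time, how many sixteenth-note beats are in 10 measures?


Working:
Time signature 2/16: the bottom number 16 means the sixteenth note gets one count
The top number 2 means 2 sixteenth-note beats per measure
Total = 2 × 10 measures
= 20 sixteenth-note beats


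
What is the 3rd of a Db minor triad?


Step by step:
Minor triad = root + minor 3rd (3 semitones) + perfect 5th (7 semitones)
A triad on Db stacks thirds, so the chord tones use letter names D-F-A
Root: Db
Minor 3rd above Db: Fb
Perfect 5th above Db: Ab
The 3rd = Fb


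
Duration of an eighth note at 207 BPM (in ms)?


Reasoning:
One quarter-note beat = 60000 / BPM = 60000 / 207 ms
Eighth note = 1/2 × quarter note
Duration = 1/2 × 60000 / 207 = 30000 / 207
= 144.9 ms


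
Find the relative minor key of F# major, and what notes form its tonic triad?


The relative minor shares the major's key signature and starts on its 6th degree
6th degree = a major 6th above the tonic; a major 6th above F# is D#
→ relative minor of F# major is D# minor
Tonic triad of D# minor = root + minor 3rd + perfect 5th = D# F# A#
= D# minor; triad = D# F# A#


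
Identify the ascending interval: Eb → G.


Letter names: E → G spans 3 letter names → a 3rd
Semitones: Eb → G = 4 half-steps
A 3rd of 4 semitones is a major 3rd
= major 3rd


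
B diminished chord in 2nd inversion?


Let's work it out.
Root position: B D F
2nd inversion: move root and 3rd up an octave
Bass note: F
Notes (bottom to top) = F B D


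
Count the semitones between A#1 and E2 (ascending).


Reasoning:
Absolute semitone position = octave×12 + chromatic position
A#1: 1×12 + 10 = 22
E2: 2×12 + 4 = 28
Difference = 28 - 22 = 6
= 6 semitones


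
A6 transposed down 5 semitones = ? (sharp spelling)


Solution.
A6: chromatic position 9 in octave 6 → absolute = 6×12 + 9 = 81
Transpose down 5: 81 - 5 = 76
76 = 6×12 + 4 → E in octave 6
Result = E6


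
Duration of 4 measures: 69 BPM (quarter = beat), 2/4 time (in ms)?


Solution.
Quarter-note beat duration = 60000 / 69 ms
Beats per measure (2/4) = 2
One measure = 2 × 60000 / 69 = 120000 / 69 ms
4 measures = 4 × 120000 / 69 = 480000 / 69
= 6956.5 ms


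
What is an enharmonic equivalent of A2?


Enharmonic notes sound the same pitch but are spelled with different letter names
A and Bbb name the same pitch class
= Bbb2


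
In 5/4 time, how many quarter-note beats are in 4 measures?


Time signature 5/4: the bottom number 4 means the quarter note gets one count
The top number 5 means 5 quarter-note beats per measure
Total = 5 × 4 measures
= 20 quarter-note beats


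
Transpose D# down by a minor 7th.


Solution.
minor 7th: 7 letter names, 10 semitones
Letter: D - 6 → E
Pitch: D# - 10 semitones, spelled as an E → E#
= E#


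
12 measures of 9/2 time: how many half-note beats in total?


Let's work it out.
Time signature 9/2: the bottom number 2 means the half note gets one count
The top number 9 means 9 half-note beats per measure
Total = 9 × 12 measures
= 108 half-note beats


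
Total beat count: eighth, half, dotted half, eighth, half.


Beat values:
  eighth = 0.5 beats
  half = 2 beats
  dotted half = 3 beats
  eighth = 0.5 beats
  half = 2 beats
Sum = 0.5 + 2 + 3 + 0.5 + 2
= 8 beats


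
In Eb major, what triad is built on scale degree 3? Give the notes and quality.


Step by step:
Eb major scale: Eb F G Ab Bb C D
Diatonic triad on degree 3 stacks scale notes 3, 5, 7: G Bb D
G→Bb = 3 semitones; G→D = 7 semitones → minor triad
= G Bb D (minor)


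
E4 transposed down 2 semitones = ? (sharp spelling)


Step by step:
E4: chromatic position 4 in octave 4 → absolute = 4×12 + 4 = 52
Transpose down 2: 52 - 2 = 50
50 = 4×12 + 2 → D in octave 4
Result = D4


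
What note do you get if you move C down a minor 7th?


Step by step:
minor 7th: 7 letter names, 10 semitones
Letter: C - 6 → D
Pitch: C - 10 semitones, spelled as a D → D
= D


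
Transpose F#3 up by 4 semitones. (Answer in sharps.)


Working:
F#3: chromatic position 6 in octave 3 → absolute = 3×12 + 6 = 42
Transpose up 4: 42 + 4 = 46
46 = 3×12 + 10 → A# in octave 3
Result = A#3


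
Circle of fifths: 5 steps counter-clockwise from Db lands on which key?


Each counter-clockwise step moves down a perfect 5th (= up a perfect 4th)
From Db: Db → F#/Gb → B → E → A → D
= D


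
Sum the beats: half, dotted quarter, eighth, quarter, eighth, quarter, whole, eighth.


Beat values:
  half = 2 beats
  dotted quarter = 1.5 beats
  eighth = 0.5 beats
  quarter = 1 beat
  eighth = 0.5 beats
  quarter = 1 beat
  whole = 4 beats
  eighth = 0.5 beats
Sum = 2 + 1.5 + 0.5 + 1 + 0.5 + 1 + 4 + 0.5
= 11 beats


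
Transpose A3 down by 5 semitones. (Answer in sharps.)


Reasoning:
A3: chromatic position 9 in octave 3 → absolute = 3×12 + 9 = 45
Transpose down 5: 45 - 5 = 40
40 = 3×12 + 4 → E in octave 3
Result = E3


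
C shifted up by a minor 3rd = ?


Solution.
minor 3rd: 3 letter names, 3 semitones
Letter: C + 2 → E
Pitch: C + 3 semitones, spelled as an E → Eb
= Eb


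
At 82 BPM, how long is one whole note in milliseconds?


Let's work it out.
One quarter-note beat = 60000 / BPM = 60000 / 82 ms
Whole note = 4 × quarter note
Duration = 4 × 60000 / 82 = 240000 / 82
= 2926.8 ms


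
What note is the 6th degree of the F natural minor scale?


Reasoning:
Natural minor scale pattern: W-H-W-W-H-W-W (2-1-2-2-1-2-2 semitones)
Starting from F:
  F + 2 semitones → G
  G + 1 semitone → Ab
  Ab + 2 semitones → Bb
  Bb + 2 semitones → C
  C + 1 semitone → Db
  Db + 2 semitones → Eb
  Eb + 2 semitones → F
Scale: F G Ab Bb C Db Eb
Degree 6 = Db


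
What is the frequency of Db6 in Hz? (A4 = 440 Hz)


Working:
f = 440 × 2^(n/12) where n = semitones from A4
Db6: 16 semitones from A4
f = 440 × 2^(16/12)
f = 1108.73 Hz


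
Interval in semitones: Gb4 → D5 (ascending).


Working:
Absolute semitone position = octave×12 + chromatic position
Gb4: 4×12 + 6 = 54
D5: 5×12 + 2 = 62
Difference = 62 - 54 = 8
= 8 semitones


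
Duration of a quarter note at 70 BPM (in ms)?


Step by step:
One quarter-note beat = 60000 / BPM = 60000 / 70 ms
Duration = 60000 / 70
= 857.1 ms


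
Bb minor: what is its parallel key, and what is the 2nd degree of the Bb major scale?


Parallel keys share the same tonic but differ in mode
Bb minor → parallel is Bb major
Bb major scale: Bb C D Eb F G A
= Bb major; 2nd degree = C


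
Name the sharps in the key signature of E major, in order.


Solution.
Sharp major keys follow the circle of fifths: C(0), G(1), D(2), A(3), E(4), B(5), F#(6), C#(7)
E major has 4 sharps
Order of sharps: F# C# G# D# A# E# B# → first 4: F#, C#, G#, D#
= F#, C#, G#, D#


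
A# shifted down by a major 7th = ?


major 7th: 7 letter names, 11 semitones
Letter: A - 6 → B
Pitch: A# - 11 semitones, spelled as a B → B
= B


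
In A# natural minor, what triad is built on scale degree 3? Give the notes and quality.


Let's work it out.
A# natural minor scale: A# B# C# D# E# F# G#
Diatonic triad on degree 3 stacks scale notes 3, 5, 7: C# E# G#
C#→E# = 4 semitones; C#→G# = 7 semitones → major triad
= C# E# G# (major)


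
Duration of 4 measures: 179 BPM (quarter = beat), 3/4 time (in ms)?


Solution.
Quarter-note beat duration = 60000 / 179 ms
Beats per measure (3/4) = 3
One measure = 3 × 60000 / 179 = 180000 / 179 ms
4 measures = 4 × 180000 / 179 = 720000 / 179
= 4022.3 ms


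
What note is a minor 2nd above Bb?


Working:
A 2nd spans 2 letter names, so from B we land on C
A minor 2nd = 1 semitone above Bb
Spell C at that pitch: Cb
= Cb


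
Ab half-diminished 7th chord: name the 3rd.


Half-diminished 7th chord = root + minor 3rd + diminished 5th + minor 7th
Seventh chords stack in thirds, so the letter names are A-C-E-G
Root: Ab
Minor 3rd above Ab: Cb
Diminished 5th above Ab: Ebb
Minor 7th above Ab: Gb
The 3rd = Cb


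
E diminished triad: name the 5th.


Reasoning:
Diminished triad = root + minor 3rd (3 semitones) + diminished 5th (6 semitones)
A triad on E stacks thirds, so the chord tones use letter names E-G-B
Root: E
Minor 3rd above E: G
Diminished 5th above E: Bb
The 5th = Bb


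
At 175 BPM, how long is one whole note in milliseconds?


Let's work it out.
One quarter-note beat = 60000 / BPM = 60000 / 175 ms
Whole note = 4 × quarter note
Duration = 4 × 60000 / 175 = 240000 / 175
= 1371.4 ms


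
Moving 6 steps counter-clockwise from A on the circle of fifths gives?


Reasoning:
Each counter-clockwise step moves down a perfect 5th (= up a perfect 4th)
From A: A → D → G → C → F → Bb → Eb
= Eb


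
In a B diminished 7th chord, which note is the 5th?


Working:
Diminished 7th chord = root + minor 3rd + diminished 5th + diminished 7th
Seventh chords stack in thirds, so the letter names are B-D-F-A
Root: B
Minor 3rd above B: D
Diminished 5th above B: F
Diminished 7th above B: Ab
The 5th = F


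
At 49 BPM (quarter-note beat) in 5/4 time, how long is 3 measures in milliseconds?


Step by step:
Quarter-note beat duration = 60000 / 49 ms
Beats per measure (5/4) = 5
One measure = 5 × 60000 / 49 = 300000 / 49 ms
3 measures = 3 × 300000 / 49 = 900000 / 49
= 18367.3 ms


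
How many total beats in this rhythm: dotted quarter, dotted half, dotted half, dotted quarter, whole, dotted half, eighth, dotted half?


Beat values:
  dotted quarter = 1.5 beats
  dotted half = 3 beats
  dotted half = 3 beats
  dotted quarter = 1.5 beats
  whole = 4 beats
  dotted half = 3 beats
  eighth = 0.5 beats
  dotted half = 3 beats
Sum = 1.5 + 3 + 3 + 1.5 + 4 + 3 + 0.5 + 3
= 19.5 beats


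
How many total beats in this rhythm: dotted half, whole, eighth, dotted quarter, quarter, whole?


Beat values:
  dotted half = 3 beats
  whole = 4 beats
  eighth = 0.5 beats
  dotted quarter = 1.5 beats
  quarter = 1 beat
  whole = 4 beats
Sum = 3 + 4 + 0.5 + 1.5 + 1 + 4
= 14 beats


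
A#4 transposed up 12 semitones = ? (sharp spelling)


A#4: chromatic position 10 in octave 4 → absolute = 4×12 + 10 = 58
Transpose up 12: 58 + 12 = 70
70 = 5×12 + 10 → A# in octave 5
Result = A#5


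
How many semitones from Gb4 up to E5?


Absolute semitone position = octave×12 + chromatic position
Gb4: 4×12 + 6 = 54
E5: 5×12 + 4 = 64
Difference = 64 - 54 = 10
= 10 semitones


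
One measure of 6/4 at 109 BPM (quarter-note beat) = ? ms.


Solution.
Quarter-note beat duration = 60000 / 109 ms
Beats per measure (6/4) = 6
One measure = 6 × 60000 / 109 = 360000 / 109 ms
= 3302.8 ms


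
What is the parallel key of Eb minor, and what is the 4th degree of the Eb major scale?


Working:
Parallel keys share the same tonic but differ in mode
Eb minor → parallel is Eb major
Eb major scale: Eb F G Ab Bb C D
= Eb major; 4th degree = Ab


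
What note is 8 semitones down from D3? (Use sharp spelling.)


Step by step:
D3: chromatic position 2 in octave 3 → absolute = 3×12 + 2 = 38
Transpose down 8: 38 - 8 = 30
30 = 2×12 + 6 → F# in octave 2
Result = F#2


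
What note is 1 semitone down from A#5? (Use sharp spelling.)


A#5: chromatic position 10 in octave 5 → absolute = 5×12 + 10 = 70
Transpose down 1: 70 - 1 = 69
69 = 5×12 + 9 → A in octave 5
Result = A5


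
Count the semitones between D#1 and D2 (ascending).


Step by step:
Absolute semitone position = octave×12 + chromatic position
D#1: 1×12 + 3 = 15
D2: 2×12 + 2 = 26
Difference = 26 - 15 = 11
= 11 semitones


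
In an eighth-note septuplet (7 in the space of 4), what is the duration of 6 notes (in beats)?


Reasoning:
Septuplet: 7 notes occupy the space of 4 eighth notes
Space = 4 × 1/2 = 2 beats
Each septuplet note = 2 / 7 = 2/7 beats
6 notes = 6 × 2/7 = 12/7
= 12/7 beats


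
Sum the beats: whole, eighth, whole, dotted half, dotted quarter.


Let's work it out.
Beat values:
  whole = 4 beats
  eighth = 0.5 beats
  whole = 4 beats
  dotted half = 3 beats
  dotted quarter = 1.5 beats
Sum = 4 + 0.5 + 4 + 3 + 1.5
= 13 beats


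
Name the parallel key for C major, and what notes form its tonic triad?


Working:
Parallel keys share the same tonic but differ in mode
C major → parallel is C minor
Tonic triad of C minor = C Eb G
= C minor; triad = C Eb G


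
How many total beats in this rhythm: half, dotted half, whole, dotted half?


Working:
Beat values:
  half = 2 beats
  dotted half = 3 beats
  whole = 4 beats
  dotted half = 3 beats
Sum = 2 + 3 + 4 + 3
= 12 beats


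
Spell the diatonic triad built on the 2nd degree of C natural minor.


Let's work it out.
C natural minor scale: C D Eb F G Ab Bb
Diatonic triad on degree 2 stacks scale notes 2, 4, 6: D F Ab
D→F = 3 semitones; D→Ab = 6 semitones → diminished triad
= D F Ab (diminished)


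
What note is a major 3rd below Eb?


A 3rd spans 3 letter names, so from E we land on C
A major 3rd = 4 semitones below Eb
Spell C at that pitch: Cb
= Cb


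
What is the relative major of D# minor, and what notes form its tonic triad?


The relative major shares the key signature and is a minor 3rd above the minor tonic
A minor 3rd above D# is F#
→ relative major of D# minor is F# major
Tonic triad of F# major = root + major 3rd + perfect 5th = F# A# C#
= F# major; triad = F# A# C#


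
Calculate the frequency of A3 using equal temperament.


Solution.
f = 440 × 2^(n/12) where n = semitones from A4
A3: -12 semitones from A4
f = 440 × 2^(-12/12)
f = 220.00 Hz


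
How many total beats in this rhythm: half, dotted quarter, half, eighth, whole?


Working:
Beat values:
  half = 2 beats
  dotted quarter = 1.5 beats
  half = 2 beats
  eighth = 0.5 beats
  whole = 4 beats
Sum = 2 + 1.5 + 2 + 0.5 + 4
= 10 beats


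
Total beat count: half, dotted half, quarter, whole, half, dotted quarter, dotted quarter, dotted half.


Let's work it out.
Beat values:
  half = 2 beats
  dotted half = 3 beats
  quarter = 1 beat
  whole = 4 beats
  half = 2 beats
  dotted quarter = 1.5 beats
  dotted quarter = 1.5 beats
  dotted half = 3 beats
Sum = 2 + 3 + 1 + 4 + 2 + 1.5 + 1.5 + 3
= 18 beats


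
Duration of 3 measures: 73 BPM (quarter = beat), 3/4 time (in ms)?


Working:
Quarter-note beat duration = 60000 / 73 ms
Beats per measure (3/4) = 3
One measure = 3 × 60000 / 73 = 180000 / 73 ms
3 measures = 3 × 180000 / 73 = 540000 / 73
= 7397.3 ms


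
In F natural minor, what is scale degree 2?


Solution.
Natural minor scale pattern: W-H-W-W-H-W-W (2-1-2-2-1-2-2 semitones)
Starting from F:
  F + 2 semitones → G
  G + 1 semitone → Ab
  Ab + 2 semitones → Bb
  Bb + 2 semitones → C
  C + 1 semitone → Db
  Db + 2 semitones → Eb
  Eb + 2 semitones → F
Scale: F G Ab Bb C Db Eb
Degree 2 = G


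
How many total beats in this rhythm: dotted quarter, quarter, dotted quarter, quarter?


Beat values:
  dotted quarter = 1.5 beats
  quarter = 1 beat
  dotted quarter = 1.5 beats
  quarter = 1 beat
Sum = 1.5 + 1 + 1.5 + 1
= 5 beats


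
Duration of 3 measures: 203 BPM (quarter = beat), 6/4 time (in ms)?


Let's work it out.
Quarter-note beat duration = 60000 / 203 ms
Beats per measure (6/4) = 6
One measure = 6 × 60000 / 203 = 360000 / 203 ms
3 measures = 3 × 360000 / 203 = 1080000 / 203
= 5320.2 ms


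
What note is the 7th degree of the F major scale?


Step by step:
Major scale pattern: W-W-H-W-W-W-H (2-2-1-2-2-2-1 semitones)
Starting from F:
  F + 2 semitones → G
  G + 2 semitones → A
  A + 1 semitone → Bb
  Bb + 2 semitones → C
  C + 2 semitones → D
  D + 2 semitones → E
  E + 1 semitone → F
Scale: F G A Bb C D E
Degree 7 = E


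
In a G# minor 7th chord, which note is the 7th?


Minor 7th chord = root + minor 3rd + perfect 5th + minor 7th
Seventh chords stack in thirds, so the letter names are G-B-D-F
Root: G#
Minor 3rd above G#: B
Perfect 5th above G#: D#
Minor 7th above G#: F#
The 7th = F#


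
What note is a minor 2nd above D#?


Working:
A 2nd spans 2 letter names, so from D we land on E
A minor 2nd = 1 semitone above D#
Spell E at that pitch: E
= E


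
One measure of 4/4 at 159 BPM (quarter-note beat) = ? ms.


Let's work it out.
Quarter-note beat duration = 60000 / 159 ms
Beats per measure (4/4) = 4
One measure = 4 × 60000 / 159 = 240000 / 159 ms
= 1509.4 ms


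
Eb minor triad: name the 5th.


Minor triad = root + minor 3rd (3 semitones) + perfect 5th (7 semitones)
A triad on Eb stacks thirds, so the chord tones use letter names E-G-B
Root: Eb
Minor 3rd above Eb: Gb
Perfect 5th above Eb: Bb
The 5th = Bb


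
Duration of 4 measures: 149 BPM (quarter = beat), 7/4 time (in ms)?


Reasoning:
Quarter-note beat duration = 60000 / 149 ms
Beats per measure (7/4) = 7
One measure = 7 × 60000 / 149 = 420000 / 149 ms
4 measures = 4 × 420000 / 149 = 1680000 / 149
= 11275.2 ms


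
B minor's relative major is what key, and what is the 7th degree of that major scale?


The relative major shares the key signature and is a minor 3rd above the minor tonic
A minor 3rd above B is D
→ relative major of B minor is D major
D major scale: D E F# G A B C#
= D major; 7th degree = C#


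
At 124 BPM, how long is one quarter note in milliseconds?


Step by step:
One quarter-note beat = 60000 / BPM = 60000 / 124 ms
Duration = 60000 / 124
= 483.9 ms
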